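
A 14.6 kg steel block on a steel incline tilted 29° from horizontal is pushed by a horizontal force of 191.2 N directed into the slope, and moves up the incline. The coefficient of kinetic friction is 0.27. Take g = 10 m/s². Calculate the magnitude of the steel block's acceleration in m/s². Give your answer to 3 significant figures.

2.53 m/s²

The horizontal push has components F cos 29° = 191.2 × 0.8746 = 167.224 N up the incline and F sin 29° = 191.2 × 0.4848 = 92.694 N pressing into the surface.
The normal force is therefore N = mg cos 29° + F sin 29° = 127.692 + 92.694 = 220.386 N, and kinetic friction down the slope is μN = 0.27 × 220.386 = 59.504 N.
Along the incline: F cos 29° − mg sin 29° − μN = ma, so 167.224 − 70.781 − 59.504 = 14.6 a, giving a = 2.5301 m/s².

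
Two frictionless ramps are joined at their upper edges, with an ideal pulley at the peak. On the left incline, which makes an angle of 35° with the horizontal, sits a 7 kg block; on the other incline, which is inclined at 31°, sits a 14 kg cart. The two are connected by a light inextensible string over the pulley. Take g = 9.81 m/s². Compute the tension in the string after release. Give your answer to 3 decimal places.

49.837 N

Resolve each weight along its own incline: the 7 kg mass has component 7 × 9.81 × sin 35° = 39.387 N down its slope, and the 14 kg mass has 14 × 9.81 × sin 31° = 70.735 N down its slope.
The 14 kg side's 70.735 N exceeds the other side's 39.387 N, so that mass slides down and the 7 kg mass slides up. Taking that direction as positive, Newton's second law for the whole system gives 70.735 − 39.387 = (7 + 14) a, so a = 31.348 / 21 = 1.4928 m/s².
For the 7 kg mass (up-slope positive): T − 39.387 = 7 × 1.4928, so T = 49.837 N.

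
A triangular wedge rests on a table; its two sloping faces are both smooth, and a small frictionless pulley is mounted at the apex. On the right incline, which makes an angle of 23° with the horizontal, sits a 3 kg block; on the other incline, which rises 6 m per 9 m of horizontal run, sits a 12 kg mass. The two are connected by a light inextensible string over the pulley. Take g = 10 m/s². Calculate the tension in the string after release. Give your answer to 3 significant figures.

Resolve each weight along its own incline: the 3 kg mass has component 3 × 10 × sin 23° = 11.722 N down its slope, and the 12 kg mass has 12 × 10 × sin 33.69° = 66.564 N down its slope.
The 12 kg side's 66.564 N exceeds the other side's 11.722 N, so that mass slides down and the 3 kg mass slides up. Taking that direction as positive, Newton's second law for the whole system gives 66.564 − 11.722 = (3 + 12) a, so a = 54.842 / 15 = 3.6561 m/s².
For the 3 kg mass (up-slope positive): T − 11.722 = 3 × 3.6561, so T = 22.690 N.

22.7 N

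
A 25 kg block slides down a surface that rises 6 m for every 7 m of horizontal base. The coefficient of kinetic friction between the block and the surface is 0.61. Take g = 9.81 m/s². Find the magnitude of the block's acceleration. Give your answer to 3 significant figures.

Resolving the weight along the incline: the component pulling the block down the slope is mg sin 40.60° = 25 × 9.81 × 0.6508 = 159.609 N, and the normal force is N = mg cos 40.60° = 25 × 9.81 × 0.7593 = 186.218 N.
Kinetic friction acts up the slope with magnitude f = μN = 0.61 × 186.218 = 113.593 N.
Net force along the incline is 159.609 − 113.593 = 46.016 N, so a = 46.016 / 25 = 1.8406 m/s².

1.84 m/s²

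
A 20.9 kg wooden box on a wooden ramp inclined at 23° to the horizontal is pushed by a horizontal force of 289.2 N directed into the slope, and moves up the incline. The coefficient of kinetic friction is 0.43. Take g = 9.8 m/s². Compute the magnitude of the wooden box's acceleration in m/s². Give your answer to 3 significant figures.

The horizontal push has components F cos 23° = 289.2 × 0.9205 = 266.209 N up the incline and F sin 23° = 289.2 × 0.3907 = 112.990 N pressing into the surface.
The normal force is therefore N = mg cos 23° + F sin 23° = 188.537 + 112.990 = 301.527 N, and kinetic friction down the slope is μN = 0.43 × 301.527 = 129.657 N.
Along the incline: F cos 23° − mg sin 23° − μN = ma, so 266.209 − 80.023 − 129.657 = 20.9 a, giving a = 2.7047 m/s².

2.70 m/s²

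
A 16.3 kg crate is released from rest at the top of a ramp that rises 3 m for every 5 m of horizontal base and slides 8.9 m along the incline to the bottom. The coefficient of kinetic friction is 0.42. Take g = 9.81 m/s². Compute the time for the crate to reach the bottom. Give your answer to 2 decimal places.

3.43 s

The weight component along the incline is mg sin 30.96° = 82.269 N and the normal force is N = mg cos 30.96° = 137.116 N.
Friction up the slope is f = μN = 0.42 × 137.116 = 57.589 N, so the net downslope force is 82.269 − 57.589 = 24.680 N and a = 24.680 / 16.3 = 1.5141 m/s².
Starting from rest, L = ½at², so t = √(2L/a) = √(2 × 8.9 / 1.5141) = 3.4287 s.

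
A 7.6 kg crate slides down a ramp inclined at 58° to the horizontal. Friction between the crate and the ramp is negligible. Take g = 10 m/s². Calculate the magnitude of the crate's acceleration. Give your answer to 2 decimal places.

8.48 m/s²

Resolving the weight along the incline: the component pulling the crate down the slope is mg sin 58° = 7.6 × 10 × 0.8480 = 64.448 N, and the normal force is N = mg cos 58° = 7.6 × 10 × 0.5299 = 40.272 N.
With no friction the net force along the incline is 64.448 N, so a = g sin 58° = 64.448 / 7.6 = 8.4800 m/s².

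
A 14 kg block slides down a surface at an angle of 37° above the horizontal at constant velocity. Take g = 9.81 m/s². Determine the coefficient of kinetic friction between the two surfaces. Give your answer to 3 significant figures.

0.754

At constant velocity the net force along the incline is zero: mg sin 37° = μ mg cos 37°.
So μ = tan 37° = 0.6018 / 0.7986 = 0.7536.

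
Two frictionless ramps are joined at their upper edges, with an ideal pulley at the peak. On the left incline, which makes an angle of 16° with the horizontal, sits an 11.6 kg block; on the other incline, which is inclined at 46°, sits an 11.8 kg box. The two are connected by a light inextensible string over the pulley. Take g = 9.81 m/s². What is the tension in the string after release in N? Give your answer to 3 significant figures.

57.1 N

Resolve each weight along its own incline: the 11.6 kg mass has component 11.6 × 9.81 × sin 16° = 31.366 N down its slope, and the 11.8 kg mass has 11.8 × 9.81 × sin 46° = 83.269 N down its slope.
The 11.8 kg side's 83.269 N exceeds the other side's 31.366 N, so that mass slides down and the 11.6 kg mass slides up. Taking that direction as positive, Newton's second law for the whole system gives 83.269 − 31.366 = (11.6 + 11.8) a, so a = 51.903 / 23.4 = 2.2181 m/s².
For the 11.6 kg mass (up-slope positive): T − 31.366 = 11.6 × 2.2181, so T = 57.096 N.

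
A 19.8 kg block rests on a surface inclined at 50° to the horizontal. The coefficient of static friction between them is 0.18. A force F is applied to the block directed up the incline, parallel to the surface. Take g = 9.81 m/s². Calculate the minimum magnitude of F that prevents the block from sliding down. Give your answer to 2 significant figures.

130 N

The normal force is N = mg cos 50° = 124.854 N. With F at its minimum the block is on the verge of sliding down, so static friction is at its maximum μ_s N = 0.18 × 124.854 = 22.474 N and acts up the slope.
Equilibrium along the incline: F + μ_s N = mg sin 50°, so F = 148.795 − 22.474 = 126.321 N.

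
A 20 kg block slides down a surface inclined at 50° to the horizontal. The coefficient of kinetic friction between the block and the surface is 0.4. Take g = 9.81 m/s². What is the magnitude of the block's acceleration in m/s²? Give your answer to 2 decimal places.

4.99 m/s²

Resolving the weight along the incline: the component pulling the block down the slope is mg sin 50° = 20 × 9.81 × 0.7660 = 150.289 N, and the normal force is N = mg cos 50° = 20 × 9.81 × 0.6428 = 126.117 N.
Kinetic friction acts up the slope with magnitude f = μN = 0.4 × 126.117 = 50.447 N.
Net force along the incline is 150.289 − 50.447 = 99.842 N, so a = 99.842 / 20 = 4.9921 m/s².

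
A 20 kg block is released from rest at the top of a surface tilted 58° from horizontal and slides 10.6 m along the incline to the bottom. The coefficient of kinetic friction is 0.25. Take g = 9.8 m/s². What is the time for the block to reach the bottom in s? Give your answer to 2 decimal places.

1.74 s

The weight component along the incline is mg sin 58° = 166.217 N and the normal force is N = mg cos 58° = 103.864 N.
Friction up the slope is f = μN = 0.25 × 103.864 = 25.966 N, so the net downslope force is 166.217 − 25.966 = 140.251 N and a = 140.251 / 20 = 7.0126 m/s².
Starting from rest, L = ½at², so t = √(2L/a) = √(2 × 10.6 / 7.0126) = 1.7387 s.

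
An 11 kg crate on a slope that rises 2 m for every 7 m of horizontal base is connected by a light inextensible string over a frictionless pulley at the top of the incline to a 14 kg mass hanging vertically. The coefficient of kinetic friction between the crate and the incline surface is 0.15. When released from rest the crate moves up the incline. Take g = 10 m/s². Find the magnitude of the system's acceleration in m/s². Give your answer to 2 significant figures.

3.8 m/s²

For the crate on the incline: the weight component along the slope is m₁g sin 15.95° = 11 × 10 × 0.2747 = 30.217 N and the normal force is N = m₁g cos 15.95° = 105.768 N.
Kinetic friction opposes the crate's motion up the incline: f = μN = 0.15 × 105.768 = 15.865 N acting down the slope.
Newton's second law for the crate (up-slope positive): T − 30.217 − 15.865 = 11 a. For the hanging mass (downward positive): 14 × 10 − T = 14 a.
Adding the two equations eliminates T: 93.918 = 25 a, so a = 3.7567 m/s².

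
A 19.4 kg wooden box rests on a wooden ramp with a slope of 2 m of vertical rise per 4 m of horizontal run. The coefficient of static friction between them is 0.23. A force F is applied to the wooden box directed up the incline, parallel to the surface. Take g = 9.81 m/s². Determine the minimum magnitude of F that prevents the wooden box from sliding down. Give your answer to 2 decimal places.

45.96 N

The normal force is N = mg cos 26.57° = 170.222 N. With F at its minimum the wooden box is on the verge of sliding down, so static friction is at its maximum μ_s N = 0.23 × 170.222 = 39.151 N and acts up the slope.
Equilibrium along the incline: F + μ_s N = mg sin 26.57°, so F = 85.111 − 39.151 = 45.960 N.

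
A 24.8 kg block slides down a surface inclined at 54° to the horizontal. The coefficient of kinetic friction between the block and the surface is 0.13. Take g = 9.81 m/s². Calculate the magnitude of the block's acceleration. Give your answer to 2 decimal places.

7.19 m/s²

Resolving the weight along the incline: the component pulling the block down the slope is mg sin 54° = 24.8 × 9.81 × 0.8090 = 196.820 N, and the normal force is N = mg cos 54° = 24.8 × 9.81 × 0.5878 = 143.005 N.
Kinetic friction acts up the slope with magnitude f = μN = 0.13 × 143.005 = 18.591 N.
Net force along the incline is 196.820 − 18.591 = 178.229 N, so a = 178.229 / 24.8 = 7.1867 m/s².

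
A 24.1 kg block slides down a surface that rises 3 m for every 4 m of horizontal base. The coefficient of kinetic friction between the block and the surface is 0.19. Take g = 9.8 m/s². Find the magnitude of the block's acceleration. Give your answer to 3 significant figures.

4.39 m/s²

Resolving the weight along the incline: the component pulling the block down the slope is mg sin 36.87° = 24.1 × 9.8 × 0.6000 = 141.708 N, and the normal force is N = mg cos 36.87° = 24.1 × 9.8 × 0.8000 = 188.944 N.
Kinetic friction acts up the slope with magnitude f = μN = 0.19 × 188.944 = 35.899 N.
Net force along the incline is 141.708 − 35.899 = 105.809 N, so a = 105.809 / 24.1 = 4.3904 m/s².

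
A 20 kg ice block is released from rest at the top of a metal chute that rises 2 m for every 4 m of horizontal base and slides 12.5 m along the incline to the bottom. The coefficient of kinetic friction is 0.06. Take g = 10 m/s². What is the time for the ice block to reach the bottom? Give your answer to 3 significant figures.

The weight component along the incline is mg sin 26.57° = 89.443 N and the normal force is N = mg cos 26.57° = 178.885 N.
Friction up the slope is f = μN = 0.06 × 178.885 = 10.733 N, so the net downslope force is 89.443 − 10.733 = 78.710 N and a = 78.710 / 20 = 3.9355 m/s².
Starting from rest, L = ½at², so t = √(2L/a) = √(2 × 12.5 / 3.9355) = 2.5204 s.

2.52 s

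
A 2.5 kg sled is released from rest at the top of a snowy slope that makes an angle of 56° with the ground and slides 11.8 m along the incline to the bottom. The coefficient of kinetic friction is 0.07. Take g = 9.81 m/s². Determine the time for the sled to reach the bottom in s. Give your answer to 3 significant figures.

1.75 s

The weight component along the incline is mg sin 56° = 20.332 N and the normal force is N = mg cos 56° = 13.714 N.
Friction up the slope is f = μN = 0.07 × 13.714 = 0.960 N, so the net downslope force is 20.332 − 0.960 = 19.372 N and a = 19.372 / 2.5 = 7.7488 m/s².
Starting from rest, L = ½at², so t = √(2L/a) = √(2 × 11.8 / 7.7488) = 1.7452 s.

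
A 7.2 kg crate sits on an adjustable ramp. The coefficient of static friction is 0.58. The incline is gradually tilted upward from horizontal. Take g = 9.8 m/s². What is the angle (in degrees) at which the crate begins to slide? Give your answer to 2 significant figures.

At the threshold of sliding, static friction is at its maximum μ_s N and exactly balances the weight component along the incline: mg sin θ = μ_s mg cos θ.
Hence tan θ = μ_s = 0.58, so θ = arctan(0.58) = 30.1137°.

30°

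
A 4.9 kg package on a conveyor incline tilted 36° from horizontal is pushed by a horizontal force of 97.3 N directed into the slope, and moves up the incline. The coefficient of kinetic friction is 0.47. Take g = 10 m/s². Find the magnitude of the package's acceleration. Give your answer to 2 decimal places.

The horizontal push has components F cos 36° = 97.3 × 0.8090 = 78.716 N up the incline and F sin 36° = 97.3 × 0.5878 = 57.193 N pressing into the surface.
The normal force is therefore N = mg cos 36° + F sin 36° = 39.641 + 57.193 = 96.834 N, and kinetic friction down the slope is μN = 0.47 × 96.834 = 45.512 N.
Along the incline: F cos 36° − mg sin 36° − μN = ma, so 78.716 − 28.802 − 45.512 = 4.9 a, giving a = 0.8984 m/s².

0.90 m/s²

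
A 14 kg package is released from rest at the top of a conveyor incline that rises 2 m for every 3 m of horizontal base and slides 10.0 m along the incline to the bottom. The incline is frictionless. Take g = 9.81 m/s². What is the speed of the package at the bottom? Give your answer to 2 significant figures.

10 m/s

The weight component along the incline is mg sin 33.69° = 76.183 N and the normal force is N = mg cos 33.69° = 114.274 N.
With no friction, a = g sin 33.69° = 5.4416 m/s².
Starting from rest over a distance of 10.0 m, v² = 2aL = 2 × 5.4416 × 10.0 = 108.8320, so v = 10.4323 m/s.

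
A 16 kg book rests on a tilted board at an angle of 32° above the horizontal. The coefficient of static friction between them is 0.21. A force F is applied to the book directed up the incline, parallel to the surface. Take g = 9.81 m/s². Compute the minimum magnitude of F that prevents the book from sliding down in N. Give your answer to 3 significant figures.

The normal force is N = mg cos 32° = 133.110 N. With F at its minimum the book is on the verge of sliding down, so static friction is at its maximum μ_s N = 0.21 × 133.110 = 27.953 N and acts up the slope.
Equilibrium along the incline: F + μ_s N = mg sin 32°, so F = 83.176 − 27.953 = 55.223 N.

55.2 N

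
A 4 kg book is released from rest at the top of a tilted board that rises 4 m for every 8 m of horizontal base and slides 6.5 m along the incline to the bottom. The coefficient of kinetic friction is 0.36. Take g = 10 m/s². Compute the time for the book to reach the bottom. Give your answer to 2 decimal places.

The weight component along the incline is mg sin 26.57° = 17.889 N and the normal force is N = mg cos 26.57° = 35.777 N.
Friction up the slope is f = μN = 0.36 × 35.777 = 12.880 N, so the net downslope force is 17.889 − 12.880 = 5.009 N and a = 5.009 / 4 = 1.2523 m/s².
Starting from rest, L = ½at², so t = √(2L/a) = √(2 × 6.5 / 1.2523) = 3.2219 s.

3.22 s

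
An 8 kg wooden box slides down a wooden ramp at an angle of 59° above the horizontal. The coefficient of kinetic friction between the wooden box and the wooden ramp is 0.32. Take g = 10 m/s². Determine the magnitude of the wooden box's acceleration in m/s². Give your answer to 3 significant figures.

6.92 m/s²

Resolving the weight along the incline: the component pulling the wooden box down the slope is mg sin 59° = 8 × 10 × 0.8572 = 68.576 N, and the normal force is N = mg cos 59° = 8 × 10 × 0.5150 = 41.200 N.
Kinetic friction acts up the slope with magnitude f = μN = 0.32 × 41.200 = 13.184 N.
Net force along the incline is 68.576 − 13.184 = 55.392 N, so a = 55.392 / 8 = 6.9240 m/s².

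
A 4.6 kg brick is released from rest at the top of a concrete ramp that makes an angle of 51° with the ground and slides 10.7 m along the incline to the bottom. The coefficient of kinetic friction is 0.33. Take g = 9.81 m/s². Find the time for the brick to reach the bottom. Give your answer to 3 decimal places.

1.957 s

The weight component along the incline is mg sin 51° = 35.069 N and the normal force is N = mg cos 51° = 28.399 N.
Friction up the slope is f = μN = 0.33 × 28.399 = 9.372 N, so the net downslope force is 35.069 − 9.372 = 25.697 N and a = 25.697 / 4.6 = 5.5863 m/s².
Starting from rest, L = ½at², so t = √(2L/a) = √(2 × 10.7 / 5.5863) = 1.9572 s.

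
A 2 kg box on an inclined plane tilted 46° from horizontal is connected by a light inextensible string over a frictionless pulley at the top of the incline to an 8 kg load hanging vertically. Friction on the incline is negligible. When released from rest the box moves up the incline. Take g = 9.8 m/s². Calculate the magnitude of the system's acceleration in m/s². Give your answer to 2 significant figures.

For the box on the incline: the weight component along the slope is m₁g sin 46° = 2 × 9.8 × 0.7193 = 14.098 N and the normal force is N = m₁g cos 46° = 13.615 N.
Newton's second law for the box (up-slope positive): T − 14.098 = 2 a. For the hanging load (downward positive): 8 × 9.8 − T = 8 a.
Adding the two equations eliminates T: 64.302 = 10 a, so a = 6.4302 m/s².

6.4 m/s²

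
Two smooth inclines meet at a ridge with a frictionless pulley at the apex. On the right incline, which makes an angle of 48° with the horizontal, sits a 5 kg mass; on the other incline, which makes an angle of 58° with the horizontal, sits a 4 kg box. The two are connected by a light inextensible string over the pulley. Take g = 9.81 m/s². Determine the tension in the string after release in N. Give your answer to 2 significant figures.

35 N

Resolve each weight along its own incline: the 5 kg mass has component 5 × 9.81 × sin 48° = 36.451 N down its slope, and the 4 kg mass has 4 × 9.81 × sin 58° = 33.277 N down its slope.
The 5 kg side's 36.451 N exceeds the other side's 33.277 N, so that mass slides down and the 4 kg mass slides up. Taking that direction as positive, Newton's second law for the whole system gives 36.451 − 33.277 = (5 + 4) a, so a = 3.174 / 9 = 0.3527 m/s².
For the 4 kg mass (up-slope positive): T − 33.277 = 4 × 0.3527, so T = 34.688 N.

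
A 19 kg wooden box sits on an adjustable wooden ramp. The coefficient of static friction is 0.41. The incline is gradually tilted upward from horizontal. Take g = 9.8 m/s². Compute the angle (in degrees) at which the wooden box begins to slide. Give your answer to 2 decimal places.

At the threshold of sliding, static friction is at its maximum μ_s N and exactly balances the weight component along the incline: mg sin θ = μ_s mg cos θ.
Hence tan θ = μ_s = 0.41, so θ = arctan(0.41) = 22.2936°.

22.29°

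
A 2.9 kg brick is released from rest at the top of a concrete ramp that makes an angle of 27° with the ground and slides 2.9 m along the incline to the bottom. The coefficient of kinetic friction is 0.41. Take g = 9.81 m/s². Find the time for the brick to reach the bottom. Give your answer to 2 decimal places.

The weight component along the incline is mg sin 27° = 12.916 N and the normal force is N = mg cos 27° = 25.348 N.
Friction up the slope is f = μN = 0.41 × 25.348 = 10.393 N, so the net downslope force is 12.916 − 10.393 = 2.523 N and a = 2.523 / 2.9 = 0.8700 m/s².
Starting from rest, L = ½at², so t = √(2L/a) = √(2 × 2.9 / 0.8700) = 2.5820 s.

2.58 s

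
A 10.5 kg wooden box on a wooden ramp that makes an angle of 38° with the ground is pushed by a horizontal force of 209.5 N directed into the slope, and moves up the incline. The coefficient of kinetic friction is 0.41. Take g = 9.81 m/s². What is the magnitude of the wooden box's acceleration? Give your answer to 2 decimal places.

The horizontal push has components F cos 38° = 209.5 × 0.7880 = 165.086 N up the incline and F sin 38° = 209.5 × 0.6157 = 128.989 N pressing into the surface.
The normal force is therefore N = mg cos 38° + F sin 38° = 81.168 + 128.989 = 210.157 N, and kinetic friction down the slope is μN = 0.41 × 210.157 = 86.164 N.
Along the incline: F cos 38° − mg sin 38° − μN = ma, so 165.086 − 63.420 − 86.164 = 10.5 a, giving a = 1.4764 m/s².

1.48 m/s²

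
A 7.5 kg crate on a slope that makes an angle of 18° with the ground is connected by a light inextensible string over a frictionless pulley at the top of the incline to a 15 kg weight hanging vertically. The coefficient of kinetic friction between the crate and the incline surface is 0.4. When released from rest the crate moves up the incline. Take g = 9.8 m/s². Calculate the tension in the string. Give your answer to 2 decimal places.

82.78 N

For the crate on the incline: the weight component along the slope is m₁g sin 18° = 7.5 × 9.8 × 0.3090 = 22.712 N and the normal force is N = m₁g cos 18° = 69.903 N.
Kinetic friction opposes the crate's motion up the incline: f = μN = 0.4 × 69.903 = 27.961 N acting down the slope.
Newton's second law for the crate (up-slope positive): T − 22.712 − 27.961 = 7.5 a. For the hanging weight (downward positive): 15 × 9.8 − T = 15 a.
Adding the two equations eliminates T: 96.327 = 22.5 a, so a = 4.2812 m/s².
Then from the hanging weight's equation, T = 15 × (9.8 − 4.2812) = 82.782 N.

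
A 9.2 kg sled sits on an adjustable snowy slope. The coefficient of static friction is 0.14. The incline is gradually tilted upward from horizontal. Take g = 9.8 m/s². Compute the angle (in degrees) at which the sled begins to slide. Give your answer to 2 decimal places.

7.97°

At the threshold of sliding, static friction is at its maximum μ_s N and exactly balances the weight component along the incline: mg sin θ = μ_s mg cos θ.
Hence tan θ = μ_s = 0.14, so θ = arctan(0.14) = 7.9696°.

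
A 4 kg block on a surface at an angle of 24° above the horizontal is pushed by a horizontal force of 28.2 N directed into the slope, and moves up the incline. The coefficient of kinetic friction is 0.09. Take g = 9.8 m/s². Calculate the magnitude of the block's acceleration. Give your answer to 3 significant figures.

The horizontal push has components F cos 24° = 28.2 × 0.9135 = 25.761 N up the incline and F sin 24° = 28.2 × 0.4067 = 11.469 N pressing into the surface.
The normal force is therefore N = mg cos 24° + F sin 24° = 35.809 + 11.469 = 47.278 N, and kinetic friction down the slope is μN = 0.09 × 47.278 = 4.255 N.
Along the incline: F cos 24° − mg sin 24° − μN = ma, so 25.761 − 15.943 − 4.255 = 4 a, giving a = 1.3907 m/s².

1.39 m/s²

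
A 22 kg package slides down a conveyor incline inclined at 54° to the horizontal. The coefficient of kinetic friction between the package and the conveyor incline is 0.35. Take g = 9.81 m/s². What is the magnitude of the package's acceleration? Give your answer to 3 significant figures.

Resolving the weight along the incline: the component pulling the package down the slope is mg sin 54° = 22 × 9.81 × 0.8090 = 174.598 N, and the normal force is N = mg cos 54° = 22 × 9.81 × 0.5878 = 126.859 N.
Kinetic friction acts up the slope with magnitude f = μN = 0.35 × 126.859 = 44.401 N.
Net force along the incline is 174.598 − 44.401 = 130.197 N, so a = 130.197 / 22 = 5.9180 m/s².

5.92 m/s²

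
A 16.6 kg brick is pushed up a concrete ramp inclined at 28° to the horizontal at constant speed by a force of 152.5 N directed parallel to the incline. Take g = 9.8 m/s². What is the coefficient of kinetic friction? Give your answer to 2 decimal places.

At constant speed ΣF = 0 along the incline. The applied 152.5 N acts up the slope; the weight component mg sin 28° = 76.374 N and kinetic friction μN both act down the slope.
So 152.5 = 76.374 + μ × 143.638, giving μ = (152.5 − 76.374) / 143.638 = 0.5300.

0.53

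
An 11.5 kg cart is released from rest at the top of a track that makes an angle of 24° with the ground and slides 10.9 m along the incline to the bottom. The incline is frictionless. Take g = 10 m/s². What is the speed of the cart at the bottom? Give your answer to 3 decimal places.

9.416 m/s

The weight component along the incline is mg sin 24° = 46.775 N and the normal force is N = mg cos 24° = 105.058 N.
With no friction, a = g sin 24° = 4.0674 m/s².
Starting from rest over a distance of 10.9 m, v² = 2aL = 2 × 4.0674 × 10.9 = 88.6693, so v = 9.4164 m/s.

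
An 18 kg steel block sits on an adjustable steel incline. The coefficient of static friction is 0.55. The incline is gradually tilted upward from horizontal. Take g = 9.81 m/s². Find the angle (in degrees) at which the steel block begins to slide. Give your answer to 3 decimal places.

28.811°

At the threshold of sliding, static friction is at its maximum μ_s N and exactly balances the weight component along the incline: mg sin θ = μ_s mg cos θ.
Hence tan θ = μ_s = 0.55, so θ = arctan(0.55) = 28.8108°.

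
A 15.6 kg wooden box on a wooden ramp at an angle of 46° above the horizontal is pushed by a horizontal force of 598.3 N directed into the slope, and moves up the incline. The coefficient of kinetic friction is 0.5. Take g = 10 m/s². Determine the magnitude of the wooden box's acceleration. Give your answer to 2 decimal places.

The horizontal push has components F cos 46° = 598.3 × 0.6947 = 415.639 N up the incline and F sin 46° = 598.3 × 0.7193 = 430.357 N pressing into the surface.
The normal force is therefore N = mg cos 46° + F sin 46° = 108.373 + 430.357 = 538.730 N, and kinetic friction down the slope is μN = 0.5 × 538.730 = 269.365 N.
Along the incline: F cos 46° − mg sin 46° − μN = ma, so 415.639 − 112.211 − 269.365 = 15.6 a, giving a = 2.1835 m/s².

2.18 m/s²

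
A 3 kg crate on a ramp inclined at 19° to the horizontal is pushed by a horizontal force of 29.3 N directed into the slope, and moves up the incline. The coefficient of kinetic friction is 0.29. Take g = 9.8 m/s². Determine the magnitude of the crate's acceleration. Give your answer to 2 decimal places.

2.43 m/s²

The horizontal push has components F cos 19° = 29.3 × 0.9455 = 27.703 N up the incline and F sin 19° = 29.3 × 0.3256 = 9.540 N pressing into the surface.
The normal force is therefore N = mg cos 19° + F sin 19° = 27.798 + 9.540 = 37.338 N, and kinetic friction down the slope is μN = 0.29 × 37.338 = 10.828 N.
Along the incline: F cos 19° − mg sin 19° − μN = ma, so 27.703 − 9.573 − 10.828 = 3 a, giving a = 2.4340 m/s².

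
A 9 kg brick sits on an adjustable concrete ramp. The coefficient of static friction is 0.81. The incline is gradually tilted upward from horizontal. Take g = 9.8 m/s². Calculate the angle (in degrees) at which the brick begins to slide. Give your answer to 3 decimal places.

At the threshold of sliding, static friction is at its maximum μ_s N and exactly balances the weight component along the incline: mg sin θ = μ_s mg cos θ.
Hence tan θ = μ_s = 0.81, so θ = arctan(0.81) = 39.0075°.

39.007°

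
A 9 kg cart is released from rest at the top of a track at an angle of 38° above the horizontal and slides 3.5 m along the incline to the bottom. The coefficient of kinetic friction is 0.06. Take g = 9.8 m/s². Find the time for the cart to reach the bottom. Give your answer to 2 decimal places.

The weight component along the incline is mg sin 38° = 54.301 N and the normal force is N = mg cos 38° = 69.503 N.
Friction up the slope is f = μN = 0.06 × 69.503 = 4.170 N, so the net downslope force is 54.301 − 4.170 = 50.131 N and a = 50.131 / 9 = 5.5701 m/s².
Starting from rest, L = ½at², so t = √(2L/a) = √(2 × 3.5 / 5.5701) = 1.1210 s.

1.12 s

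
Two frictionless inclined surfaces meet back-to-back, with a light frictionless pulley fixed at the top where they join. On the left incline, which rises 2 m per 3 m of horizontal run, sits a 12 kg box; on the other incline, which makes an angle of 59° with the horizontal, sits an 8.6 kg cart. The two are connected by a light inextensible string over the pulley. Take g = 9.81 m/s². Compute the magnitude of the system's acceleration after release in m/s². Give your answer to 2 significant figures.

0.34 m/s²

Resolve each weight along its own incline: the 12 kg mass has component 12 × 9.81 × sin 33.69° = 65.299 N down its slope, and the 8.6 kg mass has 8.6 × 9.81 × sin 59° = 72.316 N down its slope.
The 8.6 kg side's 72.316 N exceeds the other side's 65.299 N, so that mass slides down and the 12 kg mass slides up. Taking that direction as positive, Newton's second law for the whole system gives 72.316 − 65.299 = (12 + 8.6) a, so a = 7.017 / 20.6 = 0.3406 m/s².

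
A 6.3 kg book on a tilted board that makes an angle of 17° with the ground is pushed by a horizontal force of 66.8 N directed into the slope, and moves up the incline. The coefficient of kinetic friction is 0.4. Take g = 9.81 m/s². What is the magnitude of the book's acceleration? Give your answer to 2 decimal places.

2.28 m/s²

The horizontal push has components F cos 17° = 66.8 × 0.9563 = 63.881 N up the incline and F sin 17° = 66.8 × 0.2924 = 19.532 N pressing into the surface.
The normal force is therefore N = mg cos 17° + F sin 17° = 59.102 + 19.532 = 78.634 N, and kinetic friction down the slope is μN = 0.4 × 78.634 = 31.454 N.
Along the incline: F cos 17° − mg sin 17° − μN = ma, so 63.881 − 18.071 − 31.454 = 6.3 a, giving a = 2.2787 m/s².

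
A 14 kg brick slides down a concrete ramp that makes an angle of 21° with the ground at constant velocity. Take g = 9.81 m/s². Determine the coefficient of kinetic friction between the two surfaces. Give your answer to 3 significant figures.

At constant velocity the net force along the incline is zero: mg sin 21° = μ mg cos 21°.
So μ = tan 21° = 0.3584 / 0.9336 = 0.3839.

0.384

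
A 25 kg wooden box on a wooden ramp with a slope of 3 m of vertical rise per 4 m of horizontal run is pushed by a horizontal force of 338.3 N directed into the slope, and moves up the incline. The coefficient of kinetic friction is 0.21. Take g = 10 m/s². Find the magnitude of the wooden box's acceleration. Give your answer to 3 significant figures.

The horizontal push has components F cos 36.87° = 338.3 × 0.8000 = 270.640 N up the incline and F sin 36.87° = 338.3 × 0.6000 = 202.980 N pressing into the surface.
The normal force is therefore N = mg cos 36.87° + F sin 36.87° = 200.000 + 202.980 = 402.980 N, and kinetic friction down the slope is μN = 0.21 × 402.980 = 84.626 N.
Along the incline: F cos 36.87° − mg sin 36.87° − μN = ma, so 270.640 − 150.000 − 84.626 = 25 a, giving a = 1.4406 m/s².

1.44 m/s²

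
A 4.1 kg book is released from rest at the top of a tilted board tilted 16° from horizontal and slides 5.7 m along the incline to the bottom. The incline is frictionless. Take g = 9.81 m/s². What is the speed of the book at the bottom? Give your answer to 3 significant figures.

5.55 m/s

The weight component along the incline is mg sin 16° = 11.086 N and the normal force is N = mg cos 16° = 38.663 N.
With no friction, a = g sin 16° = 2.7040 m/s².
Starting from rest over a distance of 5.7 m, v² = 2aL = 2 × 2.7040 × 5.7 = 30.8256, so v = 5.5521 m/s.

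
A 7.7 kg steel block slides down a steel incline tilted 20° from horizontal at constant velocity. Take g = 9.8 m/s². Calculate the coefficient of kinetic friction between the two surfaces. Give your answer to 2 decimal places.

0.36

At constant velocity the net force along the incline is zero: mg sin 20° = μ mg cos 20°.
So μ = tan 20° = 0.3420 / 0.9397 = 0.3639.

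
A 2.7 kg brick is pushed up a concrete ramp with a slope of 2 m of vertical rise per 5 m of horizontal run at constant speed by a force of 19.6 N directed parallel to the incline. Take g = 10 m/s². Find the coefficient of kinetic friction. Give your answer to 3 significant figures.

0.382

At constant speed ΣF = 0 along the incline. The applied 19.6 N acts up the slope; the weight component mg sin 21.80° = 10.028 N and kinetic friction μN both act down the slope.
So 19.6 = 10.028 + μ × 25.069, giving μ = (19.6 − 10.028) / 25.069 = 0.3818.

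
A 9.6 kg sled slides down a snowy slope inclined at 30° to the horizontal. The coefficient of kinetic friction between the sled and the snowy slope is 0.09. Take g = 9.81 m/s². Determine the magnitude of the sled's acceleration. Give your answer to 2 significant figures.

4.1 m/s²

Resolving the weight along the incline: the component pulling the sled down the slope is mg sin 30° = 9.6 × 9.81 × 0.5000 = 47.088 N, and the normal force is N = mg cos 30° = 9.6 × 9.81 × 0.8660 = 81.556 N.
Kinetic friction acts up the slope with magnitude f = μN = 0.09 × 81.556 = 7.340 N.
Net force along the incline is 47.088 − 7.340 = 39.748 N, so a = 39.748 / 9.6 = 4.1404 m/s².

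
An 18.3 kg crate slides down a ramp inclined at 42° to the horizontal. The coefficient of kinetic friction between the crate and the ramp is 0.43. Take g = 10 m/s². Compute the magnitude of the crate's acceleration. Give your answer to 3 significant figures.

3.50 m/s²

Resolving the weight along the incline: the component pulling the crate down the slope is mg sin 42° = 18.3 × 10 × 0.6691 = 122.445 N, and the normal force is N = mg cos 42° = 18.3 × 10 × 0.7431 = 135.987 N.
Kinetic friction acts up the slope with magnitude f = μN = 0.43 × 135.987 = 58.474 N.
Net force along the incline is 122.445 − 58.474 = 63.971 N, so a = 63.971 / 18.3 = 3.4957 m/s².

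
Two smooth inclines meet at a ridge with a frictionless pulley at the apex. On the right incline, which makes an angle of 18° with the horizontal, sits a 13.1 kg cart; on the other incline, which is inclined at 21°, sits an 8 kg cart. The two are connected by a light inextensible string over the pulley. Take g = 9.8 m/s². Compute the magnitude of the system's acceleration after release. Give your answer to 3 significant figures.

0.549 m/s²

Resolve each weight along its own incline: the 13.1 kg mass has component 13.1 × 9.8 × sin 18° = 39.672 N down its slope, and the 8 kg mass has 8 × 9.8 × sin 21° = 28.096 N down its slope.
The 13.1 kg side's 39.672 N exceeds the other side's 28.096 N, so that mass slides down and the 8 kg mass slides up. Taking that direction as positive, Newton's second law for the whole system gives 39.672 − 28.096 = (13.1 + 8) a, so a = 11.576 / 21.1 = 0.5486 m/s².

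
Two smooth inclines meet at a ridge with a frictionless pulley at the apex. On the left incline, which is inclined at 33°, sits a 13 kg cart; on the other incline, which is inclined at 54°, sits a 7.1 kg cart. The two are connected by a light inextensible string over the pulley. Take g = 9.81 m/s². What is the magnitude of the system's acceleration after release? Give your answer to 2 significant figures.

0.65 m/s²

Resolve each weight along its own incline: the 13 kg mass has component 13 × 9.81 × sin 33° = 69.458 N down its slope, and the 7.1 kg mass has 7.1 × 9.81 × sin 54° = 56.349 N down its slope.
The 13 kg side's 69.458 N exceeds the other side's 56.349 N, so that mass slides down and the 7.1 kg mass slides up. Taking that direction as positive, Newton's second law for the whole system gives 69.458 − 56.349 = (13 + 7.1) a, so a = 13.109 / 20.1 = 0.6522 m/s².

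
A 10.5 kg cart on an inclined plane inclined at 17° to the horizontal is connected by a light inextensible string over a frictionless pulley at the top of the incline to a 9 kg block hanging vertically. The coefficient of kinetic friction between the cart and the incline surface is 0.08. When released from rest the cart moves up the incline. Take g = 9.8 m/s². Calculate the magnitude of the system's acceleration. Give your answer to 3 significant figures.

For the cart on the incline: the weight component along the slope is m₁g sin 17° = 10.5 × 9.8 × 0.2924 = 30.088 N and the normal force is N = m₁g cos 17° = 98.404 N.
Kinetic friction opposes the cart's motion up the incline: f = μN = 0.08 × 98.404 = 7.872 N acting down the slope.
Newton's second law for the cart (up-slope positive): T − 30.088 − 7.872 = 10.5 a. For the hanging block (downward positive): 9 × 9.8 − T = 9 a.
Adding the two equations eliminates T: 50.240 = 19.5 a, so a = 2.5764 m/s².

2.58 m/s²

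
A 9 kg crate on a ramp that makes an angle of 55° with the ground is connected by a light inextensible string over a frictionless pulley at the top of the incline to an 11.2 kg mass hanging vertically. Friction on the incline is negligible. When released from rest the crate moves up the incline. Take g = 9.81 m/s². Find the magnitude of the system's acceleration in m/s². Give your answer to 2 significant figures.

For the crate on the incline: the weight component along the slope is m₁g sin 55° = 9 × 9.81 × 0.8192 = 72.327 N and the normal force is N = m₁g cos 55° = 50.641 N.
Newton's second law for the crate (up-slope positive): T − 72.327 = 9 a. For the hanging mass (downward positive): 11.2 × 9.81 − T = 11.2 a.
Adding the two equations eliminates T: 37.545 = 20.2 a, so a = 1.8587 m/s².

1.9 m/s²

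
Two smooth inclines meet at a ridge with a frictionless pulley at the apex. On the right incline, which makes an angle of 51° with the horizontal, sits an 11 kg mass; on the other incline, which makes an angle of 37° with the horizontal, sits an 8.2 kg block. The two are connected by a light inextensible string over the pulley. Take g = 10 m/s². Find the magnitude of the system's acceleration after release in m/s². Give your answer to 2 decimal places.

Resolve each weight along its own incline: the 11 kg mass has component 11 × 10 × sin 51° = 85.486 N down its slope, and the 8.2 kg mass has 8.2 × 10 × sin 37° = 49.349 N down its slope.
The 11 kg side's 85.486 N exceeds the other side's 49.349 N, so that mass slides down and the 8.2 kg mass slides up. Taking that direction as positive, Newton's second law for the whole system gives 85.486 − 49.349 = (11 + 8.2) a, so a = 36.137 / 19.2 = 1.8821 m/s².

1.88 m/s²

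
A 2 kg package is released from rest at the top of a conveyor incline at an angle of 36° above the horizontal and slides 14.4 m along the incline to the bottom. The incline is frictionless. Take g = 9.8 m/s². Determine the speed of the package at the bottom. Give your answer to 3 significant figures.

The weight component along the incline is mg sin 36° = 11.521 N and the normal force is N = mg cos 36° = 15.857 N.
With no friction, a = g sin 36° = 5.7603 m/s².
Starting from rest over a distance of 14.4 m, v² = 2aL = 2 × 5.7603 × 14.4 = 165.8966, so v = 12.8801 m/s.

12.9 m/s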